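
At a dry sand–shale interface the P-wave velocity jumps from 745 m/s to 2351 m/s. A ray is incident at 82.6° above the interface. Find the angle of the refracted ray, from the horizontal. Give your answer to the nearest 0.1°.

66.0°

Convert to the normal: θ₁ = 90° − 82.6° = 7.4°.
sin θ₁/V₁ = sin θ₂/V₂ ⇒ sin θ₂ = 2351·sin 7.4°/745 = 2351·0.1288/745 = 0.4064.
θ₂ = arcsin 0.4064 = 23.98° from the normal.
From the interface: 90° − 23.98° = 66.02°.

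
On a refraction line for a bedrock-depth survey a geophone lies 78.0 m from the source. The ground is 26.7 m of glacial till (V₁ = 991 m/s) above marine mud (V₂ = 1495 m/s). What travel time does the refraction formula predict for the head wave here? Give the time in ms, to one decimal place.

92.5 ms

θ_c = arcsin(V₁/V₂) = arcsin(991/1495) = 41.52°, cos θ_c = 0.7487.
Intercept time tᵢ = 2h cos θ_c / V₁ = 2·26.7·0.7487/991 = 0.04035 s.
t = x/V₂ + tᵢ = 78.0/1495 + 0.04035 = 0.09252 s.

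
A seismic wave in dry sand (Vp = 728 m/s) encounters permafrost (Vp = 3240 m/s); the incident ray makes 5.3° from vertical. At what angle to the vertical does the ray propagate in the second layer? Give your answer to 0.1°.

24.3°

Snell's law: sin θ₂ = (V₂/V₁)·sin θ₁ = (3240/728)·sin 5.3° = 0.4111.
θ₂ = arcsin 0.4111 = 24.27° from the normal.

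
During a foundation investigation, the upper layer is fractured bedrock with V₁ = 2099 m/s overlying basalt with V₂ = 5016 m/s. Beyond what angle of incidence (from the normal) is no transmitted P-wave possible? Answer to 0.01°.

24.74°

At critical incidence the refracted ray runs along the interface (θ₂ = 90°), so sin θ_c = V₁/V₂.
θ_c = arcsin(2099/5016) = arcsin 0.4185 = 24.74°.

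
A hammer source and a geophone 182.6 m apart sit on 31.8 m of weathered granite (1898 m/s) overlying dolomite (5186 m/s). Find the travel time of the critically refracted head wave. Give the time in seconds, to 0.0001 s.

0.0664 s

t = x/V₂ + 2h·√(V₂²−V₁²)/(V₁V₂).
√(V₂²−V₁²) = √(5186²−1898²) = 4826.2 m/s; delay term = 2·31.8·4826.2/(1898·5186) = 0.03118 s.
t = 182.6/5186 + 0.03118 = 0.06639 s.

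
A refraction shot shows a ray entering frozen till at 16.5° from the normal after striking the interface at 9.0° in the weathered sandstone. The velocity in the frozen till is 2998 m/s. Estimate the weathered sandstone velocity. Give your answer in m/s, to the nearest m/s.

1651 m/s

Snell's law: sin 9.0°/V₁ = sin 16.5°/V₂.
V₁ = V₂·sin 9.0°/sin 16.5° = 2998 × 0.5508 = 1651.29 m/s.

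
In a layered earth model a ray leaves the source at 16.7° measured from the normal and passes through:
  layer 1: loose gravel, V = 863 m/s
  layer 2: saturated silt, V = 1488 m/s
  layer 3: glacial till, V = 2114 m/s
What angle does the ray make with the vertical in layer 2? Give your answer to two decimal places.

Ray parameter p = sin 16.7° / 863 = 3.3298e-04 s/m.
sin θ_2 = p·V_2 = 3.3298e-04 × 1488 = 0.4955.
θ_2 = arcsin 0.4955 = 29.70°.

29.70°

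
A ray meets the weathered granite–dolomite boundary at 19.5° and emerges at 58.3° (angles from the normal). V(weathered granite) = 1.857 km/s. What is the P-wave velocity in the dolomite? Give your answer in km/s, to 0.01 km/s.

sin 19.5° = 0.3338; sin 58.3° = 0.8508.
V₂ = V₁·(sin θ₂/sin θ₁) = 1.857·(0.8508/0.3338) = 4.73 km/s.

4.73 km/s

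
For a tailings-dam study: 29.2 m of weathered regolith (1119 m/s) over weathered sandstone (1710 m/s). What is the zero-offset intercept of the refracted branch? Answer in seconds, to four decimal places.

tᵢ = 2h·√(V₂²−V₁²)/(V₁V₂).
√(V₂²−V₁²) = √(1710²−1119²) = 1293.0 m/s.
tᵢ = 2·29.2·1293.0/(1119·1710) = 0.03946 s.

0.0395 s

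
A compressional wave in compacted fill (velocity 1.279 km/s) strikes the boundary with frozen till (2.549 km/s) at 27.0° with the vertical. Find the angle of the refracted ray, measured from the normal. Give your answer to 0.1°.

64.8°

sin θ₁/V₁ = sin θ₂/V₂ ⇒ sin θ₂ = 2.549·sin 27.0°/1.279 = 2.549·0.4540/1.279 = 0.9048.
θ₂ = sin⁻¹(0.9048) = 64.79° (from vertical).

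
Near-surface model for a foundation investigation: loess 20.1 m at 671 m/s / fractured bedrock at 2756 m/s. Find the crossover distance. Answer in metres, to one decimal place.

51.5 m

θ_c = arcsin(671/2756) = 14.09°, so cos θ_c = 0.9699 and tᵢ = 2h cos θ_c/V₁ = 0.0581 s.
At crossover x/V₁ = x/V₂ + tᵢ ⇒ x = tᵢ/(1/V₁ − 1/V₂) = 0.05811/(1.4903e-03 − 3.6284e-04) = 51.54 m.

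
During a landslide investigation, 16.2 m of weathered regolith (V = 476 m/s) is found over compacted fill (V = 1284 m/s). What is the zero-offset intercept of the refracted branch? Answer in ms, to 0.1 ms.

tᵢ = 2h·√(V₂²−V₁²)/(V₁V₂).
√(V₂²−V₁²) = √(1284²−476²) = 1192.5 m/s.
tᵢ = 2·16.2·1192.5/(476·1284) = 0.06322 s.

63.2 ms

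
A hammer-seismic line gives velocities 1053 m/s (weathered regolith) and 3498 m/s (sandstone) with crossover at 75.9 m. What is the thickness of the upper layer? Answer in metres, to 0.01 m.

27.82 m

x_cross = 2h·√((V₂+V₁)/(V₂−V₁)) → h = x_cross / (2·√((V₂+V₁)/(V₂−V₁))).
√((V₂+V₁)/(V₂−V₁)) = √((3498+1053)/(3498−1053)) = 1.3643.
h = 75.9 / (2·1.3643) = 27.82 m.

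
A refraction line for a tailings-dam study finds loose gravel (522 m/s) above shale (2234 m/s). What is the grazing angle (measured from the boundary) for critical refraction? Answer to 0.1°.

76.5°

At critical incidence the refracted ray runs along the interface (θ₂ = 90°), so sin θ_c = V₁/V₂.
θ_c = arcsin(522/2234) = arcsin 0.2337 = 13.51°.
Measured from the interface: 90° − 13.51° = 76.49°.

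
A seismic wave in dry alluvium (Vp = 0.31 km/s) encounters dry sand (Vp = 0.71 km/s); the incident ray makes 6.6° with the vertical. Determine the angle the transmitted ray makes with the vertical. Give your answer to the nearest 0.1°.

15.3°

sin θ₁/V₁ = sin θ₂/V₂ ⇒ sin θ₂ = 0.71·sin 6.6°/0.31 = 0.71·0.1149/0.31 = 0.2632.
θ₂ = sin⁻¹(0.2632) = 15.26° (from vertical).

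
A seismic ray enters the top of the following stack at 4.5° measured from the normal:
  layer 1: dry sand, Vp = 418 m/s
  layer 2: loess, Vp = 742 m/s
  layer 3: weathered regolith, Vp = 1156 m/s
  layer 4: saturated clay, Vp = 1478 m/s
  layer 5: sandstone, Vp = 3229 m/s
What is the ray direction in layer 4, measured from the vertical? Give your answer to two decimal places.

Ray parameter p = sin 4.5° / 418 = 1.8770e-04 s/m.
sin θ_4 = p·V_4 = 1.8770e-04 × 1478 = 0.2774.
θ_4 = arcsin 0.2774 = 16.11°.

16.11°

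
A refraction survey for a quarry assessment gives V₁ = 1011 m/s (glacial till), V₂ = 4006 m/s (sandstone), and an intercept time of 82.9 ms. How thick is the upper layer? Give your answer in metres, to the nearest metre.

43 m

θ_c = arcsin(1011/4006) = 14.62°; cos θ_c = 0.9676.
tᵢ = 2h cos θ_c/V₁ ⇒ h = tᵢ·V₁/(2 cos θ_c) = 0.0829·1011/(2·0.9676) = 43.31 m.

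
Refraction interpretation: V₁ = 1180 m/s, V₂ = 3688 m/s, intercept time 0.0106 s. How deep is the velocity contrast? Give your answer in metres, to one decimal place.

6.6 m

h = tᵢ·V₁·V₂ / (2·√(V₂²−V₁²)).
√(V₂²−V₁²) = √(3688² − 1180²) = 3494.1 m/s.
h = 0.0106 s × 1180 × 3688 / (2 × 3494.1) = 6.60 m.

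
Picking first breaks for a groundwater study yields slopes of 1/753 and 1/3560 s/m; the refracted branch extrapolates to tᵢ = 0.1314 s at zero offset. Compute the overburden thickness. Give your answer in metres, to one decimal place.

50.6 m

h = tᵢ·V₁·V₂ / (2·√(V₂²−V₁²)).
√(V₂²−V₁²) = √(3560² − 753²) = 3479.5 m/s.
h = 0.1314 s × 753 × 3560 / (2 × 3479.5) = 50.62 m.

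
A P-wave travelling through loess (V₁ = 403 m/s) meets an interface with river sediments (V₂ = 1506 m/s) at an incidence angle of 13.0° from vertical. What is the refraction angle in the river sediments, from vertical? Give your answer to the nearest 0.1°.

57.2°

Snell's law: sin θ₂ = (V₂/V₁)·sin θ₁ = (1506/403)·sin 13.0° = 0.8406.
θ₂ = sin⁻¹(0.8406) = 57.21° (from vertical).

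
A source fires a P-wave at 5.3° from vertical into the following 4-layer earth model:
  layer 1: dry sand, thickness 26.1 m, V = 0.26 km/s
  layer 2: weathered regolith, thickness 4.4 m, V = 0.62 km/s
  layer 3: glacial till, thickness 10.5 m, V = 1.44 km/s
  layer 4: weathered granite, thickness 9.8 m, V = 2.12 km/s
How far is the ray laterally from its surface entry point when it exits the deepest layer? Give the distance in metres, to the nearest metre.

21 m

Apply Snell's law at each interface; in layer i the horizontal offset is hᵢ·tan θᵢ.
Layer 1: θ = 5.30°; offset = 26.1·tan 5.30° = 2.421 m.
Layer 2: sin θ = 0.62·sin 5.3°/0.26 = 0.2203, θ = 12.72°; offset = 4.4·tan 12.72° = 0.994 m.
Layer 3: sin θ = 1.44·sin 5.3°/0.26 = 0.5116, θ = 30.77°; offset = 10.5·tan 30.77° = 6.252 m.
Layer 4: sin θ = 2.12·sin 5.3°/0.26 = 0.7532, θ = 48.87°; offset = 9.8·tan 48.87° = 11.221 m.
Σ offsets = 20.887 m.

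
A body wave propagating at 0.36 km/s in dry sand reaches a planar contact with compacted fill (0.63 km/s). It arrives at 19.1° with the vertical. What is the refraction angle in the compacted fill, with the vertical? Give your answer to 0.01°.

34.93°

Snell's law: sin θ₂ = (V₂/V₁)·sin θ₁ = (0.63/0.36)·sin 19.1° = 0.5726.
θ₂ = arcsin 0.5726 = 34.93° from the normal.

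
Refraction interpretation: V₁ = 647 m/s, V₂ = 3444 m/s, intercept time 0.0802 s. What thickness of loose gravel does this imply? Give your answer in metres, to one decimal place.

26.4 m

θ_c = arcsin(647/3444) = 10.83°; cos θ_c = 0.9822.
tᵢ = 2h cos θ_c/V₁ ⇒ h = tᵢ·V₁/(2 cos θ_c) = 0.0802·647/(2·0.9822) = 26.42 m.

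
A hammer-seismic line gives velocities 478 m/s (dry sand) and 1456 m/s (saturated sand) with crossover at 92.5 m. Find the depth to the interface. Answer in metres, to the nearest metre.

h = (x_cross/2)·√((V₂−V₁)/(V₂+V₁)).
(V₂−V₁)/(V₂+V₁) = (1456−478)/(1456+478) = 0.5057; √ = 0.7111.
h = (92.5/2)·0.7111 = 32.89 m.

33 m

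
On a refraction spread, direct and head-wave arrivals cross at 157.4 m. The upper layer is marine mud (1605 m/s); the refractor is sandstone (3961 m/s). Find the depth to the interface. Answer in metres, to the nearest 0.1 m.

51.2 m

x_cross = 2h·√((V₂+V₁)/(V₂−V₁)) → h = x_cross / (2·√((V₂+V₁)/(V₂−V₁))).
√((V₂+V₁)/(V₂−V₁)) = √((3961+1605)/(3961−1605)) = 1.5370.
h = 157.4 / (2·1.5370) = 51.20 m.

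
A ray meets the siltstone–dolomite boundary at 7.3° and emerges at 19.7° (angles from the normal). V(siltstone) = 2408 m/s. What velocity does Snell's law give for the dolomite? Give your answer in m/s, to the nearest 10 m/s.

Snell's law: sin 7.3°/V₁ = sin 19.7°/V₂.
V₂ = V₁·sin 19.7°/sin 7.3° = 2408 × 2.6529 = 6388.29 m/s.

6390 m/s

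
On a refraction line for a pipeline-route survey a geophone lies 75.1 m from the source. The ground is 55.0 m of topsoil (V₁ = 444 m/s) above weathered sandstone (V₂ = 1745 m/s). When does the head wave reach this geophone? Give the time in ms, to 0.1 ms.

t = x/V₂ + 2h·√(V₂²−V₁²)/(V₁V₂).
√(V₂²−V₁²) = √(1745²−444²) = 1687.6 m/s; delay term = 2·55.0·1687.6/(444·1745) = 0.23959 s.
t = 75.1/1745 + 0.23959 = 0.28263 s.

282.6 ms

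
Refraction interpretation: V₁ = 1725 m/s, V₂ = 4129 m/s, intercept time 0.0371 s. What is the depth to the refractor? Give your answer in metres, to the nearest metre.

35 m

h = tᵢ·V₁·V₂ / (2·√(V₂²−V₁²)).
√(V₂²−V₁²) = √(4129² − 1725²) = 3751.4 m/s.
h = 0.0371 s × 1725 × 4129 / (2 × 3751.4) = 35.22 m.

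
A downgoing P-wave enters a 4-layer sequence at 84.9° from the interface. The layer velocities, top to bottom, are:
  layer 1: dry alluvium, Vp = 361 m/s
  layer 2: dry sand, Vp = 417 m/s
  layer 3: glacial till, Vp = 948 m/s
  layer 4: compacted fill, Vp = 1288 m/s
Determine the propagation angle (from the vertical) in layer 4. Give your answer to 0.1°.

18.5°

From the normal: θ₁ = 90° − 84.9° = 5.1°.
Ray parameter p = sin 5.1° / 361 = 2.4624e-04 s/m.
sin θ_4 = p·V_4 = 2.4624e-04 × 1288 = 0.3172.
θ_4 = arcsin 0.3172 = 18.49°.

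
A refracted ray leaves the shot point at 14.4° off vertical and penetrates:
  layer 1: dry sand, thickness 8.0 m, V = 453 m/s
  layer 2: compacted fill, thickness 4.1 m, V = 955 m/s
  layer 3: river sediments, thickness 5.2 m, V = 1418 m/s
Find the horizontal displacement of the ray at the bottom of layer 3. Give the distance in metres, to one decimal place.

Apply Snell's law at each interface; in layer i the horizontal offset is hᵢ·tan θᵢ.
Layer 1: θ = 14.40°; offset = 8.0·tan 14.40° = 2.054 m.
Layer 2: sin θ = 955·sin 14.4°/453 = 0.5243, θ = 31.62°; offset = 4.1·tan 31.62° = 2.524 m.
Layer 3: sin θ = 1418·sin 14.4°/453 = 0.7785, θ = 51.12°; offset = 5.2·tan 51.12° = 6.449 m.
Total horizontal offset = 11.027 m.

11.0 m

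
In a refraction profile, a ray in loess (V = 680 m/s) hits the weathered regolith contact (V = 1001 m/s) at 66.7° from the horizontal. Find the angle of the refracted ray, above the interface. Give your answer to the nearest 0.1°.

Convert to the normal: θ₁ = 90° − 66.7° = 23.3°.
Snell's law: sin θ₂ = (V₂/V₁)·sin θ₁ = (1001/680)·sin 23.3° = 0.5823.
θ₂ = arcsin 0.5823 = 35.61° from the normal.
From the interface: 90° − 35.61° = 54.39°.

54.4°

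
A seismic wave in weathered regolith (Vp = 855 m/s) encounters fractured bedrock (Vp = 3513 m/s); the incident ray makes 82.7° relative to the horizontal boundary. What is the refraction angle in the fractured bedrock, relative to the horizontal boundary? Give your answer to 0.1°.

58.5°

Angle from the normal: 90° − 82.7° = 7.3°.
Snell's law: sin θ₂ = (V₂/V₁)·sin θ₁ = (3513/855)·sin 7.3° = 0.5221.
θ₂ = sin⁻¹(0.5221) = 31.47° (from vertical).
From the interface: 90° − 31.47° = 58.53°.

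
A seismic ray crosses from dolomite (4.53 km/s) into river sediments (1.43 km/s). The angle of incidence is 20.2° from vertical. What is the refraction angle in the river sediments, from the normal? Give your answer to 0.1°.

6.3°

Snell's law: sin θ₂ = (V₂/V₁)·sin θ₁ = (1.43/4.53)·sin 20.2° = 0.1090.
θ₂ = arcsin 0.1090 = 6.26° from the normal.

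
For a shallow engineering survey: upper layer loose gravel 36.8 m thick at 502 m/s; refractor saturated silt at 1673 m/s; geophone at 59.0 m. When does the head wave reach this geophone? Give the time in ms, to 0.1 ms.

θ_c = arcsin(V₁/V₂) = arcsin(502/1673) = 17.46°, cos θ_c = 0.9539.
Intercept time tᵢ = 2h cos θ_c / V₁ = 2·36.8·0.9539/502 = 0.13986 s.
t = x/V₂ + tᵢ = 59.0/1673 + 0.13986 = 0.17512 s.

175.1 ms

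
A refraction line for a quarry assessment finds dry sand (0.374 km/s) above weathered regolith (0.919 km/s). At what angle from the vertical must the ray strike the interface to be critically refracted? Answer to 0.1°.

At critical incidence the refracted ray runs along the interface (θ₂ = 90°), so sin θ_c = V₁/V₂.
θ_c = arcsin(0.374/0.919) = arcsin 0.4070 = 24.01°.

24.0°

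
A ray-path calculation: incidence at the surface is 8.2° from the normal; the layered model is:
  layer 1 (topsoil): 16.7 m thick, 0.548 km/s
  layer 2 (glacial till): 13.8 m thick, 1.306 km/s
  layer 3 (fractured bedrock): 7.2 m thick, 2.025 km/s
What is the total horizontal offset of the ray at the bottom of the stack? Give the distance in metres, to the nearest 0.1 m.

Ray parameter p = sin 8.2° / 0.548 km/s = 2.6027e-01 s/km.
Layer 1: θ = 8.20°; offset = 16.7·tan 8.20° = 2.407 m.
Layer 2: sin θ = p·1.306 = 0.3399 → θ = 19.87°; offset = 13.8·tan 19.87° = 4.988 m.
Layer 3: sin θ = p·2.025 = 0.5271 → θ = 31.81°; offset = 7.2·tan 31.81° = 4.465 m.
Summing the layer offsets gives 11.860 m.

11.9 m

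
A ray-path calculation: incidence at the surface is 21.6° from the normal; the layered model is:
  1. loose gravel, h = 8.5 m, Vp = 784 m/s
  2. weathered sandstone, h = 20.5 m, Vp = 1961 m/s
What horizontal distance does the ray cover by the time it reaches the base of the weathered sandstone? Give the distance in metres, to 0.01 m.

51.76 m

Ray parameter p = sin 21.6° / 784 m/s = 4.6955e-04 s/m.
Layer 1: θ = 21.60°; offset = 8.5·tan 21.60° = 3.3654 m.
Layer 2: sin θ = p·1961 = 0.9208 → θ = 67.04°; offset = 20.5·tan 67.04° = 48.3901 m.
Summing the layer offsets gives 51.7555 m.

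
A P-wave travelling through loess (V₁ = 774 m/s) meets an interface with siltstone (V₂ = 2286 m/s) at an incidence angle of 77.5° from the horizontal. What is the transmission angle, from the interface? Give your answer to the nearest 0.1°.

Convert to the normal: θ₁ = 90° − 77.5° = 12.5°.
sin θ₁/V₁ = sin θ₂/V₂ ⇒ sin θ₂ = 2286·sin 12.5°/774 = 2286·0.2164/774 = 0.6393.
θ₂ = sin⁻¹(0.6393) = 39.74° (from vertical).
From the interface: 90° − 39.74° = 50.26°.

50.3°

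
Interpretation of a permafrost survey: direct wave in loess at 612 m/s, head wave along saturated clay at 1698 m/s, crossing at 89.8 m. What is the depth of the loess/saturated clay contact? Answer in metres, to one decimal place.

x_cross = 2h·√((V₂+V₁)/(V₂−V₁)) → h = x_cross / (2·√((V₂+V₁)/(V₂−V₁))).
√((V₂+V₁)/(V₂−V₁)) = √((1698+612)/(1698−612)) = 1.4584.
h = 89.8 / (2·1.4584) = 30.79 m.

30.8 m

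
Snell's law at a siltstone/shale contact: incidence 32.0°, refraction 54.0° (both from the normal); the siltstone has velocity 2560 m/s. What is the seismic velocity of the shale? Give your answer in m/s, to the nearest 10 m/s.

3910 m/s

Snell's law: sin 32.0°/V₁ = sin 54.0°/V₂.
V₂ = V₁·sin 54.0°/sin 32.0° = 2560 × 1.5267 = 3908.30 m/s.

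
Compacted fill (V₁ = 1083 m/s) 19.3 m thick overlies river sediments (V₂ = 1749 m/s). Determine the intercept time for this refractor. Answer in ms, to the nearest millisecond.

28 ms

θ_c = arcsin(V₁/V₂) = arcsin(1083/1749) = 38.26°; cos θ_c = 0.7852.
tᵢ = 2h·cos θ_c / V₁ = 2·19.3·0.7852 / 1083 = 0.02799 s.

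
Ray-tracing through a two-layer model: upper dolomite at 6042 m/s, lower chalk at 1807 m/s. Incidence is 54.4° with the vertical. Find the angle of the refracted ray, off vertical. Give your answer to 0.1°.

14.1°

sin θ₁/V₁ = sin θ₂/V₂ ⇒ sin θ₂ = 1807·sin 54.4°/6042 = 1807·0.8131/6042 = 0.2432.
θ₂ = arcsin 0.2432 = 14.07° from the normal.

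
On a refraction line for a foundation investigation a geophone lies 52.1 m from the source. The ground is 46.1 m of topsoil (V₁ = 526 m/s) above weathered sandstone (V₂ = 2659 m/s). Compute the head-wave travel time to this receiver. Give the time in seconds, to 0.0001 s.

0.1914 s

θ_c = arcsin(V₁/V₂) = arcsin(526/2659) = 11.41°, cos θ_c = 0.9802.
Intercept time tᵢ = 2h cos θ_c / V₁ = 2·46.1·0.9802/526 = 0.17182 s.
t = x/V₂ + tᵢ = 52.1/2659 + 0.17182 = 0.19142 s.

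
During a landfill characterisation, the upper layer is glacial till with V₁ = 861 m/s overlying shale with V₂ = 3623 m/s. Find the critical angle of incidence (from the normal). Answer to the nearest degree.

14°

Critical incidence: sin θ_c = V₁/V₂ = 861/3623 = 0.2376.
θ_c = arcsin 0.2376 = 13.75°.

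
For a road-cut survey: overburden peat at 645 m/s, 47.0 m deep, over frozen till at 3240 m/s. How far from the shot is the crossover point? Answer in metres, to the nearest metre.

θ_c = arcsin(645/3240) = 11.48°, so cos θ_c = 0.9800 and tᵢ = 2h cos θ_c/V₁ = 0.1428 s.
At crossover x/V₁ = x/V₂ + tᵢ ⇒ x = tᵢ/(1/V₁ − 1/V₂) = 0.14282/(1.5504e-03 − 3.0864e-04) = 115.02 m.

115 m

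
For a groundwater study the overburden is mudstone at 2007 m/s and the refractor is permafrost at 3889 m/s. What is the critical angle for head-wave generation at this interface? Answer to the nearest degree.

31°

At critical incidence the refracted ray runs along the interface (θ₂ = 90°), so sin θ_c = V₁/V₂.
θ_c = arcsin(2007/3889) = arcsin 0.5161 = 31.07°.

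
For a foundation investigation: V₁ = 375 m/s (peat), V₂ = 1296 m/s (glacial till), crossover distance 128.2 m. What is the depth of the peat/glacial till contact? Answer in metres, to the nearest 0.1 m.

47.6 m

h = (x_cross/2)·√((V₂−V₁)/(V₂+V₁)).
(V₂−V₁)/(V₂+V₁) = (1296−375)/(1296+375) = 0.5512; √ = 0.7424.
h = (128.2/2)·0.7424 = 47.59 m.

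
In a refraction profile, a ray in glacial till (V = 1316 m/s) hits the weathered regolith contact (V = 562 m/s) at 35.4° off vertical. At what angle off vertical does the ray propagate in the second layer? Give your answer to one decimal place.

Snell's law: sin θ₂ = (V₂/V₁)·sin θ₁ = (562/1316)·sin 35.4° = 0.2474.
θ₂ = sin⁻¹(0.2474) = 14.32° (from vertical).

14.3°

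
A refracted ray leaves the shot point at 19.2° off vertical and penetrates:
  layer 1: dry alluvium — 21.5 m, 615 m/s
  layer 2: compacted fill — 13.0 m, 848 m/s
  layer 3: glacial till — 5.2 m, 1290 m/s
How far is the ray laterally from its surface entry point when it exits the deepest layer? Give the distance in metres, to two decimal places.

Apply Snell's law at each interface; in layer i the horizontal offset is hᵢ·tan θᵢ.
Layer 1: θ = 19.20°; offset = 21.5·tan 19.20° = 7.4871 m.
Layer 2: sin θ = 848·sin 19.2°/615 = 0.4535, θ = 26.97°; offset = 13.0·tan 26.97° = 6.6141 m.
Layer 3: sin θ = 1290·sin 19.2°/615 = 0.6898, θ = 43.62°; offset = 5.2·tan 43.62° = 4.9546 m.
Total horizontal offset = 19.0558 m.

19.06 m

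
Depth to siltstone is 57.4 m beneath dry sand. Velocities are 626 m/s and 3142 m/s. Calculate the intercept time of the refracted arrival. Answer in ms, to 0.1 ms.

θ_c = arcsin(V₁/V₂) = arcsin(626/3142) = 11.49°; cos θ_c = 0.9800.
tᵢ = 2h·cos θ_c / V₁ = 2·57.4·0.9800 / 626 = 0.17971 s.

179.7 ms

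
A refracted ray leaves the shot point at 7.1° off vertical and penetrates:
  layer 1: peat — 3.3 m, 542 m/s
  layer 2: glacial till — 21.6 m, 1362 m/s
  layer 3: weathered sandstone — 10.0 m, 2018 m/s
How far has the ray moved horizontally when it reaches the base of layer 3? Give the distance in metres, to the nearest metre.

13 m

Apply Snell's law at each interface; in layer i the horizontal offset is hᵢ·tan θᵢ.
Layer 1: θ = 7.10°; offset = 3.3·tan 7.10° = 0.411 m.
Layer 2: sin θ = 1362·sin 7.1°/542 = 0.3106, θ = 18.10°; offset = 21.6·tan 18.10° = 7.058 m.
Layer 3: sin θ = 2018·sin 7.1°/542 = 0.4602, θ = 27.40°; offset = 10.0·tan 27.40° = 5.183 m.
Σ offsets = 12.653 m.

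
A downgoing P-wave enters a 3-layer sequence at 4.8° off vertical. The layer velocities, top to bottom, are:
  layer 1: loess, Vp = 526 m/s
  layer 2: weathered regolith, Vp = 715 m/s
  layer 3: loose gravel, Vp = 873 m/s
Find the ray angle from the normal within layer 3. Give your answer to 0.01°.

Ray parameter p = sin 4.8° / 526 = 1.5908e-04 s/m.
sin θ_3 = p·V_3 = 1.5908e-04 × 873 = 0.1389.
θ_3 = arcsin 0.1389 = 7.98°.

7.98°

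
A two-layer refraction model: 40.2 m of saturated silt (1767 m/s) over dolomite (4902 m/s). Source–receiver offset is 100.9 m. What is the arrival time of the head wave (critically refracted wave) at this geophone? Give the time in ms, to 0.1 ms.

63.0 ms

t = x/V₂ + 2h·√(V₂²−V₁²)/(V₁V₂).
√(V₂²−V₁²) = √(4902²−1767²) = 4572.5 m/s; delay term = 2·40.2·4572.5/(1767·4902) = 0.04244 s.
t = 100.9/4902 + 0.04244 = 0.06303 s.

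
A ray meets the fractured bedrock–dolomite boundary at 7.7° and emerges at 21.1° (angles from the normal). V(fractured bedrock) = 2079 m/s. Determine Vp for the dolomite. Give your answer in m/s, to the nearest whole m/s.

Snell's law: sin 7.7°/V₁ = sin 21.1°/V₂.
V₂ = V₁·sin 21.1°/sin 7.7° = 2079 × 2.6868 = 5585.90 m/s.

5586 m/s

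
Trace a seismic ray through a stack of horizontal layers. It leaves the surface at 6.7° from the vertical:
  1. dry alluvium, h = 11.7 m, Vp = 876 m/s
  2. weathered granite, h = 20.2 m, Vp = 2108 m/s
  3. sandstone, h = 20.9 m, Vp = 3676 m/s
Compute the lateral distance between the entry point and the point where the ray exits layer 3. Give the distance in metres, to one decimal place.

19.0 m

p = sin θ₁/V₁ = sin 6.7°/876 = 1.3319e-04 s/m is conserved through the stack.
Layer 1: θ = 6.70°; offset = 11.7·tan 6.70° = 1.374 m.
Layer 2: sin θ = p·2108 = 0.2808 → θ = 16.31°; offset = 20.2·tan 16.31° = 5.909 m.
Layer 3: sin θ = p·3676 = 0.4896 → θ = 29.31°; offset = 20.9·tan 29.31° = 11.735 m.
Total horizontal offset = 19.018 m.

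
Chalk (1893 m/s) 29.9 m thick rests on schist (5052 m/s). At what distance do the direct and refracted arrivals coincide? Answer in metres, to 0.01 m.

θ_c = arcsin(1893/5052) = 22.01°, so cos θ_c = 0.9271 and tᵢ = 2h cos θ_c/V₁ = 0.0293 s.
At crossover x/V₁ = x/V₂ + tᵢ ⇒ x = tᵢ/(1/V₁ − 1/V₂) = 0.02929/(5.2826e-04 − 1.9794e-04) = 88.67 m.

88.67 m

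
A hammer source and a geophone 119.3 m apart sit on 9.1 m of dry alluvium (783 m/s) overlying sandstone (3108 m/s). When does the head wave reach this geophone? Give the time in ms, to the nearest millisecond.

t = x/V₂ + 2h·√(V₂²−V₁²)/(V₁V₂).
√(V₂²−V₁²) = √(3108²−783²) = 3007.8 m/s; delay term = 2·9.1·3007.8/(783·3108) = 0.02249 s.
t = 119.3/3108 + 0.02249 = 0.06088 s.

61 ms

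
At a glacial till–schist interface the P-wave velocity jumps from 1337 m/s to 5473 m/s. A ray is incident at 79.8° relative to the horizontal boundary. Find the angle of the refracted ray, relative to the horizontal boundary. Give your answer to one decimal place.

Convert to the normal: θ₁ = 90° − 79.8° = 10.2°.
Snell's law: sin θ₂ = (V₂/V₁)·sin θ₁ = (5473/1337)·sin 10.2° = 0.7249.
θ₂ = sin⁻¹(0.7249) = 46.46° (from vertical).
From the interface: 90° − 46.46° = 43.54°.

43.5°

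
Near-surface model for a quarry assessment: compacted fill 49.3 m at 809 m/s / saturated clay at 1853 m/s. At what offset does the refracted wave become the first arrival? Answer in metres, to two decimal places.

157.45 m

x_cross = 2h·√((V₂+V₁)/(V₂−V₁)).
(V₂+V₁)/(V₂−V₁) = (1853+809)/(1853−809) = 2.5498; √ = 1.5968.
x_cross = 2·49.3·1.5968 = 157.45 m.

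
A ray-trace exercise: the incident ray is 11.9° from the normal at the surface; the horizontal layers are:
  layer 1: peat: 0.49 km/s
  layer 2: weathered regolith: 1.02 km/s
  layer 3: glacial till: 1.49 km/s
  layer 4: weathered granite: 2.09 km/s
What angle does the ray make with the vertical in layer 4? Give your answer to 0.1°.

Ray parameter p = sin 11.9° / 0.49 = 4.2082e-01 s/km.
sin θ_4 = p·V_4 = 4.2082e-01 × 2.09 = 0.8795.
θ_4 = arcsin 0.8795 = 61.58°.

61.6°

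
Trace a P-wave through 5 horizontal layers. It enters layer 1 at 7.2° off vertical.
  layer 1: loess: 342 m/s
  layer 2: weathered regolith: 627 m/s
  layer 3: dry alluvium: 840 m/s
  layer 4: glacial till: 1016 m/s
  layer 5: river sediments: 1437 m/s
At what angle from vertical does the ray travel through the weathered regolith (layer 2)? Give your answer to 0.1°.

13.3°

Ray parameter p = sin 7.2° / 342 = 3.6647e-04 s/m.
sin θ_2 = p·V_2 = 3.6647e-04 × 627 = 0.2298.
θ_2 = arcsin 0.2298 = 13.28°.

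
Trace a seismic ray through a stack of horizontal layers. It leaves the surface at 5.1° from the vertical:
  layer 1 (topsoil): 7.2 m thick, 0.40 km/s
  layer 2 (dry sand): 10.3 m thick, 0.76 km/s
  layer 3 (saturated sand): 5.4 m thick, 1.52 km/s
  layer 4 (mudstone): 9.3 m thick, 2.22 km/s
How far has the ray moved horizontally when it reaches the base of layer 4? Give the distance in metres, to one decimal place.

9.6 m

Apply Snell's law at each interface; in layer i the horizontal offset is hᵢ·tan θᵢ.
Layer 1: θ = 5.10°; offset = 7.2·tan 5.10° = 0.643 m.
Layer 2: sin θ = 0.76·sin 5.1°/0.40 = 0.1689, θ = 9.72°; offset = 10.3·tan 9.72° = 1.765 m.
Layer 3: sin θ = 1.52·sin 5.1°/0.40 = 0.3378, θ = 19.74°; offset = 5.4·tan 19.74° = 1.938 m.
Layer 4: sin θ = 2.22·sin 5.1°/0.40 = 0.4934, θ = 29.56°; offset = 9.3·tan 29.56° = 5.275 m.
Summing the layer offsets gives 9.621 m.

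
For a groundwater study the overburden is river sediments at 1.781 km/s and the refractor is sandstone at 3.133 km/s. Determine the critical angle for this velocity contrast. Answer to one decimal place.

34.6°

Critical incidence: sin θ_c = V₁/V₂ = 1.781/3.133 = 0.5685.
θ_c = arcsin 0.5685 = 34.64°.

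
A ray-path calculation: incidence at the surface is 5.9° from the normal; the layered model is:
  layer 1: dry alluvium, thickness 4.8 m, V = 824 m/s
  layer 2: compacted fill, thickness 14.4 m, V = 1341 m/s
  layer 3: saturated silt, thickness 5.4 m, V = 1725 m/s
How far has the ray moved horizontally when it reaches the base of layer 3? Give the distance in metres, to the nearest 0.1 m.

4.1 m

Apply Snell's law at each interface; in layer i the horizontal offset is hᵢ·tan θᵢ.
Layer 1: θ = 5.90°; offset = 4.8·tan 5.90° = 0.496 m.
Layer 2: sin θ = 1341·sin 5.9°/824 = 0.1673, θ = 9.63°; offset = 14.4·tan 9.63° = 2.443 m.
Layer 3: sin θ = 1725·sin 5.9°/824 = 0.2152, θ = 12.43°; offset = 5.4·tan 12.43° = 1.190 m.
Σ offsets = 4.129 m.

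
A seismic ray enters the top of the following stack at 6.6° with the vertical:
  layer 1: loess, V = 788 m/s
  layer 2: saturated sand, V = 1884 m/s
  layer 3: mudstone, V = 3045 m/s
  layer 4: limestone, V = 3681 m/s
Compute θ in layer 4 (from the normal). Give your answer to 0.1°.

32.5°

Ray parameter p = sin 6.6° / 788 = 1.4586e-04 s/m.
sin θ_4 = p·V_4 = 1.4586e-04 × 3681 = 0.5369.
θ_4 = 32.47° from the vertical.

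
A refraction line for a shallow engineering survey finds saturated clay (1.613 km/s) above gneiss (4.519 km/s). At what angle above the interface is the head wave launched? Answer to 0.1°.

Critical incidence: sin θ_c = V₁/V₂ = 1.613/4.519 = 0.3569.
θ_c = arcsin 0.3569 = 20.91°.
Measured from the interface: 90° − 20.91° = 69.09°.

69.1°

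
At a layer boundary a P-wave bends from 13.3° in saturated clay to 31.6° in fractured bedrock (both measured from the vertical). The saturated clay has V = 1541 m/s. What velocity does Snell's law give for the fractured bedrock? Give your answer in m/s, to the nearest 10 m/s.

3510 m/s

sin 13.3° = 0.2300; sin 31.6° = 0.5240.
V₂ = V₁·(sin θ₂/sin θ₁) = 1541·(0.5240/0.2300) = 3509.95 m/s.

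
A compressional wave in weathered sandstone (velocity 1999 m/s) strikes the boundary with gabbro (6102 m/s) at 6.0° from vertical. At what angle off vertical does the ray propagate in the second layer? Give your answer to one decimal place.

sin θ₁/V₁ = sin θ₂/V₂ ⇒ sin θ₂ = 6102·sin 6.0°/1999 = 6102·0.1045/1999 = 0.3191.
θ₂ = sin⁻¹(0.3191) = 18.61° (from vertical).

18.6°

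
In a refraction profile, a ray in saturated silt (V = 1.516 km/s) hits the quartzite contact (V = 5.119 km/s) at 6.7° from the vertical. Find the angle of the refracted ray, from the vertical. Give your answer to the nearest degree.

23°

sin θ₁/V₁ = sin θ₂/V₂ ⇒ sin θ₂ = 5.119·sin 6.7°/1.516 = 5.119·0.1167/1.516 = 0.3940.
θ₂ = sin⁻¹(0.3940) = 23.20° (from vertical).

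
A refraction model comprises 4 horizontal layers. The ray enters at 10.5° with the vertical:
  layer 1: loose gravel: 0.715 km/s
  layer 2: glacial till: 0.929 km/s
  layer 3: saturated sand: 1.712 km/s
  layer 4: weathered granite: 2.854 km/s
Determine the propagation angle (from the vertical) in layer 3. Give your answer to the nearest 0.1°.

25.9°

Snell's law across each interface conserves sin θ / V, so sin θ_3 = V_3·sin θ₁/V₁.
sin θ_3 = 1.712 × sin 10.5° / 0.715 = 0.4363.
θ_3 = arcsin 0.4363 = 25.87°.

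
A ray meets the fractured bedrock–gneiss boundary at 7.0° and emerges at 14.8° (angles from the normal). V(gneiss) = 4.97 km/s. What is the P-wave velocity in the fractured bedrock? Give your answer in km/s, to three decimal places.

2.371 km/s

sin 7.0° = 0.1219; sin 14.8° = 0.2554.
V₁ = V₂·(sin θ₁/sin θ₂) = 4.97·(0.1219/0.2554) = 2.371 km/s.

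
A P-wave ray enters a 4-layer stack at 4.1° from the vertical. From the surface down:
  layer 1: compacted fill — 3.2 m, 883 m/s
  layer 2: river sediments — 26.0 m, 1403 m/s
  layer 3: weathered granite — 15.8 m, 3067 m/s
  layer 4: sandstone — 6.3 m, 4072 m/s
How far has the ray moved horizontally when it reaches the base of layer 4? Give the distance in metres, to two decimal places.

Apply Snell's law at each interface; in layer i the horizontal offset is hᵢ·tan θᵢ.
Layer 1: θ = 4.10°; offset = 3.2·tan 4.10° = 0.2294 m.
Layer 2: sin θ = 1403·sin 4.1°/883 = 0.1136, θ = 6.52°; offset = 26.0·tan 6.52° = 2.9729 m.
Layer 3: sin θ = 3067·sin 4.1°/883 = 0.2483, θ = 14.38°; offset = 15.8·tan 14.38° = 4.0506 m.
Layer 4: sin θ = 4072·sin 4.1°/883 = 0.3297, θ = 19.25°; offset = 6.3·tan 19.25° = 2.2002 m.
Σ offsets = 9.4532 m.

9.45 m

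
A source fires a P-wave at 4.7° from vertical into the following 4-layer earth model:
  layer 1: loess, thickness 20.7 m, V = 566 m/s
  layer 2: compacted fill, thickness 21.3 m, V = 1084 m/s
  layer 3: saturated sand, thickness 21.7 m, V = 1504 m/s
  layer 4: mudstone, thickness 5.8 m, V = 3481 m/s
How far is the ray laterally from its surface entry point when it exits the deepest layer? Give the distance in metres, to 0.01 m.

13.31 m

Apply Snell's law at each interface; in layer i the horizontal offset is hᵢ·tan θᵢ.
Layer 1: θ = 4.70°; offset = 20.7·tan 4.70° = 1.7018 m.
Layer 2: sin θ = 1084·sin 4.7°/566 = 0.1569, θ = 9.03°; offset = 21.3·tan 9.03° = 3.3845 m.
Layer 3: sin θ = 1504·sin 4.7°/566 = 0.2177, θ = 12.58°; offset = 21.7·tan 12.58° = 4.8409 m.
Layer 4: sin θ = 3481·sin 4.7°/566 = 0.5039, θ = 30.26°; offset = 5.8·tan 30.26° = 3.3839 m.
Summing the layer offsets gives 13.3112 m.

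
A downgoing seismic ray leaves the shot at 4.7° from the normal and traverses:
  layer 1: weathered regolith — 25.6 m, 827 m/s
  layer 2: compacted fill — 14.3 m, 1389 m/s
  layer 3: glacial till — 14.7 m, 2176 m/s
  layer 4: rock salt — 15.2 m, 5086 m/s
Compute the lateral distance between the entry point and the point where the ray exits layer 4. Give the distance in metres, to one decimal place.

Apply Snell's law at each interface; in layer i the horizontal offset is hᵢ·tan θᵢ.
Layer 1: θ = 4.70°; offset = 25.6·tan 4.70° = 2.105 m.
Layer 2: sin θ = 1389·sin 4.7°/827 = 0.1376, θ = 7.91°; offset = 14.3·tan 7.91° = 1.987 m.
Layer 3: sin θ = 2176·sin 4.7°/827 = 0.2156, θ = 12.45°; offset = 14.7·tan 12.45° = 3.246 m.
Layer 4: sin θ = 5086·sin 4.7°/827 = 0.5039, θ = 30.26°; offset = 15.2·tan 30.26° = 8.868 m.
Total horizontal offset = 16.205 m.

16.2 m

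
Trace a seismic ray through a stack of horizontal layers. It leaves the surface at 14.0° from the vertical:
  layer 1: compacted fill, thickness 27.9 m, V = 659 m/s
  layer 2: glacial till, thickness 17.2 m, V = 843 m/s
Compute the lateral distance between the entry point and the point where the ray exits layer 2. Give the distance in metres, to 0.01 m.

12.55 m

Apply Snell's law at each interface; in layer i the horizontal offset is hᵢ·tan θᵢ.
Layer 1: θ = 14.00°; offset = 27.9·tan 14.00° = 6.9563 m.
Layer 2: sin θ = 843·sin 14.0°/659 = 0.3095, θ = 18.03°; offset = 17.2·tan 18.03° = 5.5977 m.
Total horizontal offset = 12.5539 m.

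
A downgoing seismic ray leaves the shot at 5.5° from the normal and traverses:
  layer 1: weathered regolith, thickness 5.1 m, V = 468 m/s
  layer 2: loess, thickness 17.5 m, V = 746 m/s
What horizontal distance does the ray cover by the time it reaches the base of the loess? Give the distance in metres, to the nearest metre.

3 m

Apply Snell's law at each interface; in layer i the horizontal offset is hᵢ·tan θᵢ.
Layer 1: θ = 5.50°; offset = 5.1·tan 5.50° = 0.491 m.
Layer 2: sin θ = 746·sin 5.5°/468 = 0.1528, θ = 8.79°; offset = 17.5·tan 8.79° = 2.705 m.
Σ offsets = 3.196 m.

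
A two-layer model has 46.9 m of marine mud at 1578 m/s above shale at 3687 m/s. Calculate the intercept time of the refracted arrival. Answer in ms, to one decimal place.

53.7 ms

θ_c = arcsin(V₁/V₂) = arcsin(1578/3687) = 25.34°; cos θ_c = 0.9038.
tᵢ = 2h·cos θ_c / V₁ = 2·46.9·0.9038 / 1578 = 0.05372 s.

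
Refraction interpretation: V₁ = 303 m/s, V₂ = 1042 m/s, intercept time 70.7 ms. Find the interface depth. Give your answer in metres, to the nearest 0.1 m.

11.2 m

θ_c = arcsin(303/1042) = 16.91°; cos θ_c = 0.9568.
tᵢ = 2h cos θ_c/V₁ ⇒ h = tᵢ·V₁/(2 cos θ_c) = 0.0707·303/(2·0.9568) = 11.19 m.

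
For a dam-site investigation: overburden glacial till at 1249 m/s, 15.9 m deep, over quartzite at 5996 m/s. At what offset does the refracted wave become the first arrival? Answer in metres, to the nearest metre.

θ_c = arcsin(1249/5996) = 12.02°, so cos θ_c = 0.9781 and tᵢ = 2h cos θ_c/V₁ = 0.0249 s.
At crossover x/V₁ = x/V₂ + tᵢ ⇒ x = tᵢ/(1/V₁ − 1/V₂) = 0.02490/(8.0064e-04 − 1.6678e-04) = 39.29 m.

39 m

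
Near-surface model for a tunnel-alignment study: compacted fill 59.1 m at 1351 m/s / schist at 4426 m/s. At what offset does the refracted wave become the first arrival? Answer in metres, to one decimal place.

θ_c = arcsin(1351/4426) = 17.77°, so cos θ_c = 0.9523 and tᵢ = 2h cos θ_c/V₁ = 0.0833 s.
At crossover x/V₁ = x/V₂ + tᵢ ⇒ x = tᵢ/(1/V₁ − 1/V₂) = 0.08332/(7.4019e-04 − 2.2594e-04) = 162.01 m.

162.0 m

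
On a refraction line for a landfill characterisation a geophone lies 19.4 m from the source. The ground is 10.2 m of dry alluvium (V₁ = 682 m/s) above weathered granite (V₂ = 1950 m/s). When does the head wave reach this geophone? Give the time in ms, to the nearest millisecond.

θ_c = arcsin(V₁/V₂) = arcsin(682/1950) = 20.47°, cos θ_c = 0.9368.
Intercept time tᵢ = 2h cos θ_c / V₁ = 2·10.2·0.9368/682 = 0.02802 s.
t = x/V₂ + tᵢ = 19.4/1950 + 0.02802 = 0.03797 s.

38 ms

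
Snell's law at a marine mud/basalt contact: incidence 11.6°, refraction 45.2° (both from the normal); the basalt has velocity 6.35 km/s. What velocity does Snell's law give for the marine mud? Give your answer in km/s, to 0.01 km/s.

1.80 km/s

sin 11.6° = 0.2011; sin 45.2° = 0.7096.
V₁ = V₂·(sin θ₁/sin θ₂) = 6.35·(0.2011/0.7096) = 1.80 km/s.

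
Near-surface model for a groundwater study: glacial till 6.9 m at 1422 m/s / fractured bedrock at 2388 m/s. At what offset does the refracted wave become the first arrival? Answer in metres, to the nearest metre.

x_cross = 2h·√((V₂+V₁)/(V₂−V₁)).
(V₂+V₁)/(V₂−V₁) = (2388+1422)/(2388−1422) = 3.9441; √ = 1.9860.
x_cross = 2·6.9·1.9860 = 27.41 m.

27 m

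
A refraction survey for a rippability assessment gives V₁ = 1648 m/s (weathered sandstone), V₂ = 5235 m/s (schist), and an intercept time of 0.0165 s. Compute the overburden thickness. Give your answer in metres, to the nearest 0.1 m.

h = tᵢ·V₁·V₂ / (2·√(V₂²−V₁²)).
√(V₂²−V₁²) = √(5235² − 1648²) = 4968.8 m/s.
h = 0.0165 s × 1648 × 5235 / (2 × 4968.8) = 14.32 m.

14.3 m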